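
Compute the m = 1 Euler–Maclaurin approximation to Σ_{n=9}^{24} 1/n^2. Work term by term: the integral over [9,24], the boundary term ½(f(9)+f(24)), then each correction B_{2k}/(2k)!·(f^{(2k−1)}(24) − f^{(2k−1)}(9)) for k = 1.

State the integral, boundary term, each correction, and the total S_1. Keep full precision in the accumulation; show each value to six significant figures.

The integral term ∫_9^24 1/x^2 dx = 0.0694444.
Endpoint term: (f(9) + f(24))/2 = (0.0123457 + 0.00173611)/2 = 0.00704090.
Integral + boundary = 0.0764853.
k=1: B_{2}/(2)! × [f^{(1)}(24) − f^{(1)}(9)] = 1/12 × (-0.000144676 − (-0.00274348)) = 0.000216567.

S_1 ≈ 0.0767019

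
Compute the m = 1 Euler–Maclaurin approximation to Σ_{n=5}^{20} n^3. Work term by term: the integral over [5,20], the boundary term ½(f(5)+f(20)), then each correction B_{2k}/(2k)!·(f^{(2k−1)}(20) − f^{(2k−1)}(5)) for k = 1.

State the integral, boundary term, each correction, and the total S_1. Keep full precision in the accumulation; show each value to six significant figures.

Integral: ∫_5^20 x^3 dx = 39843.8.
Endpoint term: (f(5) + f(20))/2 = (125.000 + 8000.00)/2 = 4062.50.
Running total after boundary: 43906.2.
Order-1 term: 1/12 · (1200.00 − 75.0000) = 93.7500.

S_1 ≈ 44000.0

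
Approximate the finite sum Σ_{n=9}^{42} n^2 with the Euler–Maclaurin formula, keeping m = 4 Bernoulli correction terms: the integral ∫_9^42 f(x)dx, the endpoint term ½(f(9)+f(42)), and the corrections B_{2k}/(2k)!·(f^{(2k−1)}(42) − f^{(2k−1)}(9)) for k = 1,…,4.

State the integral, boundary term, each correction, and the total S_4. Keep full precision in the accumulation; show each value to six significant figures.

Integral: ∫_9^42 x^2 dx = 24453.0.
Endpoint term: (f(9) + f(42))/2 = (81.0000 + 1764.00)/2 = 922.500.
So far: 25375.5.
Correction k=1: B_{2}/2! · (f^{(1)}(42) − f^{(1)}(9)) = 1/12 · (84.0000 − 18.0000) = 5.50000.
After k=1: 25381.0.
Correction k=2: B_{4}/4! · (f^{(3)}(42) − f^{(3)}(9)) = −1/720 · (0.00000 − 0.00000) = 0.00000.
After k=2: 25381.0.
Correction k=3: B_{6}/6! · (f^{(5)}(42) − f^{(5)}(9)) = 1/30240 · (0.00000 − 0.00000) = 0.00000.
After k=3: 25381.0.
Correction k=4: B_{8}/8! · (f^{(7)}(42) − f^{(7)}(9)) = −1/1209600 · (0.00000 − 0.00000) = 0.00000.

S_4 ≈ 25381.0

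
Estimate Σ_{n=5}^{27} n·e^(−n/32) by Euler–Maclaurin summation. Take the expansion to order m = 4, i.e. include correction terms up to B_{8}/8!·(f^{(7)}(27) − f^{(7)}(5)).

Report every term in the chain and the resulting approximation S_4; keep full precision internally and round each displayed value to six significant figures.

∫_5^27 x·e^(−x/32) dx evaluates to 200.710.
Endpoint term: (f(5) + f(27))/2 = (4.27673 + 11.6126)/2 = 7.94464.
So far: 208.655.
Order-1 term: 1/12 · (0.0672023 − 0.721698) = -0.0545413.
After k=1: 208.600.
Order-2 term: −1/720 · (0.000905656 − 0.00237538) = 2.04128e-06.
After k=2: 208.600.
Order-3 term: 1/30240 · (1.70477e-06 − 3.95115e-06) = -7.42850e-11.
After k=3: 208.600.
Order-4 term: −1/1209600 · (2.46593e-09 − 5.45175e-09) = 2.46844e-15.

S_4 ≈ 208.600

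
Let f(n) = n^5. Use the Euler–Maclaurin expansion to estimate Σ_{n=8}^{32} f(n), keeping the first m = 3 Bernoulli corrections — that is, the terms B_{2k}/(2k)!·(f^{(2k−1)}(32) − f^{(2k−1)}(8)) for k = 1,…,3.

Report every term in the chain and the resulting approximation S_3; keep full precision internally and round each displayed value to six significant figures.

The integral term ∫_8^32 x^5 dx = 1.78913e+08.
Boundary: ½(f(8) + f(32)) = ½(32768.0 + 3.35544e+07) = 1.67936e+07.
So far: 1.95707e+08.
k=1: B_{2}/(2)! × [f^{(1)}(32) − f^{(1)}(8)] = 1/12 × (5.24288e+06 − 20480.0) = 435200.
After k=1: 1.96142e+08.
k=2: B_{4}/(4)! × [f^{(3)}(32) − f^{(3)}(8)] = −1/720 × (61440.0 − 3840.00) = -80.0000.
After k=2: 1.96142e+08.
k=3: B_{6}/(6)! × [f^{(5)}(32) − f^{(5)}(8)] = 1/30240 × (120.000 − 120.000) = 0.00000.

S_3 ≈ 1.96142e+08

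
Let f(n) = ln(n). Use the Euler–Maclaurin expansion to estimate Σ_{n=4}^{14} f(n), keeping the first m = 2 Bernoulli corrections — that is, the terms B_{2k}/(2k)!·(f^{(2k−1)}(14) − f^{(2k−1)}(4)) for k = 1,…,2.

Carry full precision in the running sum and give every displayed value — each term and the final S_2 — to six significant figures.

S_2 ≈ 23.3995

Integral: ∫_4^14 ln(x) dx = 21.4016.
½[f(4) + f(14)] = ½[1.38629 + 2.63906] = 2.01268.
So far: 23.4143.
Order-1 term: 1/12 · (0.0714286 − 0.250000) = -0.0148810.
Running total after k=1: 23.3994.
Order-2 term: −1/720 · (0.000728863 − 0.0312500) = 4.23905e-05.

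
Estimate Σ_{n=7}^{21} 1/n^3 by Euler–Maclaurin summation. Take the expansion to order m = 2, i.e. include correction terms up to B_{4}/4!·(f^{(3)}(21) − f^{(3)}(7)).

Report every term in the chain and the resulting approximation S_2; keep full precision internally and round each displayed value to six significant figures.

The integral term ∫_7^21 1/x^3 dx = 0.00907029.
Endpoint term: (f(7) + f(21))/2 = (0.00291545 + 0.000107980)/2 = 0.00151172.
Running total after boundary: 0.0105820.
Correction k=1: B_{2}/2! · (f^{(1)}(21) − f^{(1)}(7)) = 1/12 · (-1.54257e-05 − (-0.00124948)) = 0.000102838.
After k=1: 0.0106848.
Correction k=2: B_{4}/4! · (f^{(3)}(21) − f^{(3)}(7)) = −1/720 · (-6.99577e-07 − (-0.000509992)) = -7.07350e-07.

S_2 ≈ 0.0106841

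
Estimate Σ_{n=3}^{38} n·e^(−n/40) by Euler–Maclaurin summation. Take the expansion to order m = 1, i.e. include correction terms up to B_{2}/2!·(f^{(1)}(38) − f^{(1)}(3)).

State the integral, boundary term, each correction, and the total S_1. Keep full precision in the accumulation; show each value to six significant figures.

S_1 ≈ 397.757

Integral: ∫_3^38 x·e^(−x/40) dx = 389.087.
Boundary: ½(f(3) + f(38)) = ½(2.78323 + 14.6962) = 8.73969.
Integral + boundary = 397.826.
Order-1 term: 1/12 · (0.0193371 − 0.858163) = -0.0699021.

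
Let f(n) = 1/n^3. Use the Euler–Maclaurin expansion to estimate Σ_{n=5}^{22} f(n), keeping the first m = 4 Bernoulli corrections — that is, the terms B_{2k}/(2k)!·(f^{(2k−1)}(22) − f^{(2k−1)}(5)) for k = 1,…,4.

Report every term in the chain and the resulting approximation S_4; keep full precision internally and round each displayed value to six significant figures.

∫_5^22 1/x^3 dx evaluates to 0.0189669.
Boundary: ½(f(5) + f(22)) = ½(0.00800000 + 9.39144e-05) = 0.00404696.
So far: 0.0230139.
Order-1 term: 1/12 · (-1.28065e-05 − (-0.00480000)) = 0.000398933.
After k=1: 0.0234128.
Order-2 term: −1/720 · (-5.29194e-07 − (-0.00384000)) = -5.33260e-06.
After k=2: 0.0234075.
Order-3 term: 1/30240 · (-4.59218e-08 − (-0.00645120)) = 2.13332e-07.
After k=3: 0.0234077.
Order-4 term: −1/1209600 · (-6.83135e-09 − (-0.0185795)) = -1.53600e-08.

S_4 ≈ 0.0234077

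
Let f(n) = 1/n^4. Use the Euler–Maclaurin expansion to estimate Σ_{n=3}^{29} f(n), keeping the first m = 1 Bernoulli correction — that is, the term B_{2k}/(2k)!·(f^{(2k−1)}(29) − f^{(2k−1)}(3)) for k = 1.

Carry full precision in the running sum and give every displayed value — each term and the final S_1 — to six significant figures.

S_1 ≈ 0.0198773

Integral: ∫_3^29 1/x^4 dx = 0.0123320.
½[f(3) + f(29)] = ½[0.0123457 + 1.41387e-06] = 0.00617355.
Running total after boundary: 0.0185056.
Correction k=1: B_{2}/2! · (f^{(1)}(29) − f^{(1)}(3)) = 1/12 · (-1.95016e-07 − (-0.0164609)) = 0.00137173.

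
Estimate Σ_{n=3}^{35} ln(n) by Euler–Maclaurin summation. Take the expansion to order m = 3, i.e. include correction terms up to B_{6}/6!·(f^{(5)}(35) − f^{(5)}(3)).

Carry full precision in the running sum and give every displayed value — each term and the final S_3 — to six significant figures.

S_3 ≈ 91.4430

Integral: ∫_3^35 ln(x) dx = 89.1413.
Endpoint term: (f(3) + f(35))/2 = (1.09861 + 3.55535)/2 = 2.32698.
Integral + boundary = 91.4683.
Order-1 term: 1/12 · (0.0285714 − 0.333333) = -0.0253968.
Running total after k=1: 91.4429.
Order-2 term: −1/720 · (4.66472e-05 − 0.0740741) = 0.000102816.
Running total after k=2: 91.4430.
Order-3 term: 1/30240 · (4.56952e-07 − 0.0987654) = -3.26604e-06.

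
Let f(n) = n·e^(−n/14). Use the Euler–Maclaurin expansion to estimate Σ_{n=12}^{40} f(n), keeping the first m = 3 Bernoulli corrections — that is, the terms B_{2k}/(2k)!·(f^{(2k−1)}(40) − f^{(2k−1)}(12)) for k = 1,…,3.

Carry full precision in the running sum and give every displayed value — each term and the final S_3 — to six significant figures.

∫_12^40 x·e^(−x/14) dx evaluates to 111.053.
½[f(12) + f(40)] = ½[5.09247 + 2.29730] = 3.69489.
Integral + boundary = 114.748.
k=1: B_{2}/(2)! × [f^{(1)}(40) − f^{(1)}(12)] = 1/12 × (-0.106661 − 0.0606247) = -0.0139404.
Running total after k=1: 114.734.
k=2: B_{4}/(4)! × [f^{(3)}(40) − f^{(3)}(12)] = −1/720 × (4.18605e-05 − 0.00463964) = 6.38581e-06.
Running total after k=2: 114.734.
k=3: B_{6}/(6)! × [f^{(5)}(40) − f^{(5)}(12)] = 1/30240 × (3.20361e-06 − 4.57652e-05) = -1.40746e-09.

S_3 ≈ 114.734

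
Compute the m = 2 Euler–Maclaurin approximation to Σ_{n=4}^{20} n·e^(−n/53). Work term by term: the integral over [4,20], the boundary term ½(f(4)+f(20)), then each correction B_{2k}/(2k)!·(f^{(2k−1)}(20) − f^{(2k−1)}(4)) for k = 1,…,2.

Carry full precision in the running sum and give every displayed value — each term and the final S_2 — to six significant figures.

The integral term ∫_4^20 x·e^(−x/53) dx = 148.533.
Endpoint term: (f(4) + f(20))/2 = (3.70922 + 13.7134)/2 = 8.71131.
So far: 157.245.
Correction k=1: B_{2}/2! · (f^{(1)}(20) − f^{(1)}(4)) = 1/12 · (0.426927 − 0.857321) = -0.0358662.
Partial sum through k=1: 157.209.
Correction k=2: B_{4}/4! · (f^{(3)}(20) − f^{(3)}(4)) = −1/720 · (0.000640181 − 0.000965444) = 4.51755e-07.

S_2 ≈ 157.209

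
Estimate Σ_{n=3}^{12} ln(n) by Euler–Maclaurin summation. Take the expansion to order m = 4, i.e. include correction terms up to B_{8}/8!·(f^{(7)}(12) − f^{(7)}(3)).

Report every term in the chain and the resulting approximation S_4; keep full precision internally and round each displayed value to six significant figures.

S_4 ≈ 19.2941

Integral: ∫_3^12 ln(x) dx = 17.5230.
Endpoint term: (f(3) + f(12))/2 = (1.09861 + 2.48491)/2 = 1.79176.
So far: 19.3148.
Order-1 term: 1/12 · (0.0833333 − 0.333333) = -0.0208333.
After k=1: 19.2940.
Order-2 term: −1/720 · (0.00115741 − 0.0740741) = 0.000101273.
After k=2: 19.2941.
Order-3 term: 1/30240 · (9.64506e-05 − 0.0987654) = -3.26286e-06.
After k=3: 19.2941.
Order-4 term: −1/1209600 · (2.00939e-05 − 0.329218) = 2.72154e-07.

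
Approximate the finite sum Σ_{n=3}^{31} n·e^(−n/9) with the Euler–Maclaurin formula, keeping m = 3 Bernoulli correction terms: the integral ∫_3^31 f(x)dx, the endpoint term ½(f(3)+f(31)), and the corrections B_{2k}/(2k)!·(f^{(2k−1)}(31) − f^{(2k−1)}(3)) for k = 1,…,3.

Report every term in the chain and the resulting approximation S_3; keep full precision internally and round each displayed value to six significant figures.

S_3 ≈ 67.4166

The integral term ∫_3^31 x·e^(−x/9) dx = 65.8933.
Boundary: ½(f(3) + f(31)) = ½(2.14959 + 0.989597) = 1.56960.
Integral + boundary = 67.4629.
Order-1 term: 1/12 · (-0.0780328 − 0.477688) = -0.0463100.
Running total after k=1: 67.4166.
Order-2 term: −1/720 · (-0.000175158 − 0.0235895) = 3.30065e-05.
Running total after k=2: 67.4166.
Order-3 term: 1/30240 · (7.56854e-06 − 0.000509650) = -1.66032e-08.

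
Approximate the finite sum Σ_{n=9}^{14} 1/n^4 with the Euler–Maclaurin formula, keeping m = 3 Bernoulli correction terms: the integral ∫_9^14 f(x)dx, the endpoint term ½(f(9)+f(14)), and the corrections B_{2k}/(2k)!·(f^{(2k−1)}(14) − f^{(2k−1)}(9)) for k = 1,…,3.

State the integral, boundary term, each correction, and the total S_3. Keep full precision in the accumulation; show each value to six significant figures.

S_3 ≈ 0.000429986

The integral term ∫_9^14 1/x^4 dx = 0.000335770.
Boundary: ½(f(9) + f(14)) = ½(0.000152416 + 2.60308e-05) = 8.92233e-05.
Integral + boundary = 0.000424994.
Correction k=1: B_{2}/2! · (f^{(1)}(14) − f^{(1)}(9)) = 1/12 · (-7.43738e-06 − (-6.77404e-05)) = 5.02525e-06.
After k=1: 0.000430019.
Correction k=2: B_{4}/4! · (f^{(3)}(14) − f^{(3)}(9)) = −1/720 · (-1.13837e-06 − (-2.50890e-05)) = -3.32648e-08.
After k=2: 0.000429985.
Correction k=3: B_{6}/6! · (f^{(5)}(14) − f^{(5)}(9)) = 1/30240 · (-3.25250e-07 − (-1.73455e-05)) = 5.62839e-10.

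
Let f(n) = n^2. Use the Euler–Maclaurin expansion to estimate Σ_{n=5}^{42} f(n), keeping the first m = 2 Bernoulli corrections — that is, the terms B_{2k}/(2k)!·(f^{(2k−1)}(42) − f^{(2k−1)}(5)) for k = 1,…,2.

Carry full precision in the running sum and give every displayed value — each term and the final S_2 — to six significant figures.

S_2 ≈ 25555.0

The integral term ∫_5^42 x^2 dx = 24654.3.
½[f(5) + f(42)] = ½[25.0000 + 1764.00] = 894.500.
So far: 25548.8.
Order-1 term: 1/12 · (84.0000 − 10.0000) = 6.16667.
Partial sum through k=1: 25555.0.
Order-2 term: −1/720 · (0.00000 − 0.00000) = 0.00000.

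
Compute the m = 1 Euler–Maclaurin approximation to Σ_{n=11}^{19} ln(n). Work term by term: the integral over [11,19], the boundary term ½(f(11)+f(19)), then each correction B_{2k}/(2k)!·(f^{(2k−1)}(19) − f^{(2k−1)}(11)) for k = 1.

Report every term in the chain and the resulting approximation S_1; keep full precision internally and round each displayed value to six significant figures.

Integral: ∫_11^19 ln(x) dx = 21.5675.
½[f(11) + f(19)] = ½[2.39790 + 2.94444] = 2.67117.
Integral + boundary = 24.2387.
Correction k=1: B_{2}/2! · (f^{(1)}(19) − f^{(1)}(11)) = 1/12 · (0.0526316 − 0.0909091) = -0.00318979.

S_1 ≈ 24.2355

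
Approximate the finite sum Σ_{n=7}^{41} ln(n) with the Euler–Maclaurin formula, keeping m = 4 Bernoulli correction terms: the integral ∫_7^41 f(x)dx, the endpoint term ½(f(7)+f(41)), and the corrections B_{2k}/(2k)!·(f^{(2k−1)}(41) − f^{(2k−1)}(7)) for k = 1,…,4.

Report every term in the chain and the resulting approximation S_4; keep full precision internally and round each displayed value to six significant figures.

S_4 ≈ 107.455

Integral: ∫_7^41 ln(x) dx = 104.635.
Endpoint term: (f(7) + f(41))/2 = (1.94591 + 3.71357)/2 = 2.82974.
Running total after boundary: 107.465.
k=1: B_{2}/(2)! × [f^{(1)}(41) − f^{(1)}(7)] = 1/12 × (0.0243902 − 0.142857) = -0.00987224.
After k=1: 107.455.
k=2: B_{4}/(4)! × [f^{(3)}(41) − f^{(3)}(7)] = −1/720 × (2.90187e-05 − 0.00583090) = 8.05817e-06.
After k=2: 107.455.
k=3: B_{6}/(6)! × [f^{(5)}(41) − f^{(5)}(7)] = 1/30240 × (2.07153e-07 − 0.00142798) = -4.72146e-08.
After k=3: 107.455.
k=4: B_{8}/(8)! × [f^{(7)}(41) − f^{(7)}(7)] = −1/1209600 × (3.69697e-09 − 0.000874271) = 7.22774e-10.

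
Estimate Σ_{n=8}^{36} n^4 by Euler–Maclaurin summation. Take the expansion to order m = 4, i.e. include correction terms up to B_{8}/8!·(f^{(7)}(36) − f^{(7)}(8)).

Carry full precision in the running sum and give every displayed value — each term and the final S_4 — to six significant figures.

S_4 ≈ 1.29439e+07

The integral term ∫_8^36 x^4 dx = 1.20867e+07.
Endpoint term: (f(8) + f(36))/2 = (4096.00 + 1.67962e+06)/2 = 841856.
Integral + boundary = 1.29285e+07.
k=1: B_{2}/(2)! × [f^{(1)}(36) − f^{(1)}(8)] = 1/12 × (186624 − 2048.00) = 15381.3.
Running total after k=1: 1.29439e+07.
k=2: B_{4}/(4)! × [f^{(3)}(36) − f^{(3)}(8)] = −1/720 × (864.000 − 192.000) = -0.933333.
Running total after k=2: 1.29439e+07.
k=3: B_{6}/(6)! × [f^{(5)}(36) − f^{(5)}(8)] = 1/30240 × (0.00000 − 0.00000) = 0.00000.
Running total after k=3: 1.29439e+07.
k=4: B_{8}/(8)! × [f^{(7)}(36) − f^{(7)}(8)] = −1/1209600 × (0.00000 − 0.00000) = 0.00000.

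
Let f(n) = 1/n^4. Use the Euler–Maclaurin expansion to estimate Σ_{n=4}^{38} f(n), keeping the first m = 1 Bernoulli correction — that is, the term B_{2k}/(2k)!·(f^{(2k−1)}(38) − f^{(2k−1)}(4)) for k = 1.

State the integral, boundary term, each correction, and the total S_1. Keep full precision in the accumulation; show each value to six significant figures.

∫_4^38 1/x^4 dx evaluates to 0.00520226.
Boundary: ½(f(4) + f(38)) = ½(0.00390625 + 4.79585e-07) = 0.00195336.
Integral + boundary = 0.00715562.
Order-1 term: 1/12 · (-5.04826e-08 − (-0.00390625)) = 0.000325517.

S_1 ≈ 0.00748114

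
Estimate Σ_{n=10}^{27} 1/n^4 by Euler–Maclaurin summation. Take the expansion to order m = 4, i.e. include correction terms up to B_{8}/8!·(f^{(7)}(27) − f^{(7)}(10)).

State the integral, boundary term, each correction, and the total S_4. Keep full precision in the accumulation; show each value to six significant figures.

∫_10^27 1/x^4 dx evaluates to 0.000316398.
Endpoint term: (f(10) + f(27))/2 = (0.000100000 + 1.88168e-06)/2 = 5.09408e-05.
Integral + boundary = 0.000367339.
Order-1 term: 1/12 · (-2.78767e-07 − (-4.00000e-05)) = 3.31010e-06.
After k=1: 0.000370649.
Order-2 term: −1/720 · (-1.14719e-08 − (-1.20000e-05)) = -1.66507e-08.
After k=2: 0.000370633.
Order-3 term: 1/30240 · (-8.81242e-10 − (-6.72000e-06)) = 2.22193e-10.
After k=3: 0.000370633.
Order-4 term: −1/1209600 · (-1.08795e-10 − (-6.04800e-06)) = -4.99991e-12.

S_4 ≈ 0.000370633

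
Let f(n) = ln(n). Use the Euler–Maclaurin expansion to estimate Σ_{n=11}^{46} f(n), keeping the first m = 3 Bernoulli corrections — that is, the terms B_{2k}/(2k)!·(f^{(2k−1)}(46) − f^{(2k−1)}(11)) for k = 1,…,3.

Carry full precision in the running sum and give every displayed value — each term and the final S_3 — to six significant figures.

The integral term ∫_11^46 ln(x) dx = 114.741.
Endpoint term: (f(11) + f(46))/2 = (2.39790 + 3.82864)/2 = 3.11327.
Running total after boundary: 117.854.
Correction k=1: B_{2}/2! · (f^{(1)}(46) − f^{(1)}(11)) = 1/12 · (0.0217391 − 0.0909091) = -0.00576416.
Partial sum through k=1: 117.848.
Correction k=2: B_{4}/4! · (f^{(3)}(46) − f^{(3)}(11)) = −1/720 · (2.05474e-05 − 0.00150263) = 2.05845e-06.
Partial sum through k=2: 117.848.
Correction k=3: B_{6}/6! · (f^{(5)}(46) − f^{(5)}(11)) = 1/30240 · (1.16526e-07 − 0.000149021) = -4.92409e-09.

S_3 ≈ 117.848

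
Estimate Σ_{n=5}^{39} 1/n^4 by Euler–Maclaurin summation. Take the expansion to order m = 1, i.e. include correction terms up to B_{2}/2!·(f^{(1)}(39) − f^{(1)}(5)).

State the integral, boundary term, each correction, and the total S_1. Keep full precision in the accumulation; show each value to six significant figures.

The integral term ∫_5^39 1/x^4 dx = 0.00266105.
Boundary: ½(f(5) + f(39)) = ½(0.00160000 + 4.32257e-07) = 0.000800216.
So far: 0.00346126.
Order-1 term: 1/12 · (-4.43340e-08 − (-0.00128000)) = 0.000106663.

S_1 ≈ 0.00356793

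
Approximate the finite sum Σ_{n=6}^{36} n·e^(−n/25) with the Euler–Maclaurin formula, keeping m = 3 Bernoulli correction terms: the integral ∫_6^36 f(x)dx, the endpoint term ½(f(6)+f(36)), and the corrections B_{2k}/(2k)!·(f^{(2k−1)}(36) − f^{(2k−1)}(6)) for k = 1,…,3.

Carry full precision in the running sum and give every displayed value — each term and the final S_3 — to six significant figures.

Integral: ∫_6^36 x·e^(−x/25) dx = 248.322.
Endpoint term: (f(6) + f(36))/2 = (4.71977 + 8.52940)/2 = 6.62458.
Running total after boundary: 254.946.
Correction k=1: B_{2}/2! · (f^{(1)}(36) − f^{(1)}(6)) = 1/12 · (-0.104248 − 0.597837) = -0.0585071.
Running total after k=1: 254.888.
Correction k=2: B_{4}/4! · (f^{(3)}(36) − f^{(3)}(6)) = −1/720 · (0.000591372 − 0.00347375) = 4.00330e-06.
Running total after k=2: 254.888.
Correction k=3: B_{6}/6! · (f^{(5)}(36) − f^{(5)}(6)) = 1/30240 · (2.15926e-06 − 9.58553e-06) = -2.45578e-10.

S_3 ≈ 254.888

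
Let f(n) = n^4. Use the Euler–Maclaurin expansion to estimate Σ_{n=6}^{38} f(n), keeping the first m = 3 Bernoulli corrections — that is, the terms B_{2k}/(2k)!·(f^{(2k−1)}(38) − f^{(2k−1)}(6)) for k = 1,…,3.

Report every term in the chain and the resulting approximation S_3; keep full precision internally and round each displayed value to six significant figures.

S_3 ≈ 1.69069e+07

The integral term ∫_6^38 x^4 dx = 1.58455e+07.
½[f(6) + f(38)] = ½[1296.00 + 2.08514e+06] = 1.04322e+06.
Integral + boundary = 1.68887e+07.
k=1: B_{2}/(2)! × [f^{(1)}(38) − f^{(1)}(6)] = 1/12 × (219488 − 864.000) = 18218.7.
Running total after k=1: 1.69069e+07.
k=2: B_{4}/(4)! × [f^{(3)}(38) − f^{(3)}(6)] = −1/720 × (912.000 − 144.000) = -1.06667.
Running total after k=2: 1.69069e+07.
k=3: B_{6}/(6)! × [f^{(5)}(38) − f^{(5)}(6)] = 1/30240 × (0.00000 − 0.00000) = 0.00000.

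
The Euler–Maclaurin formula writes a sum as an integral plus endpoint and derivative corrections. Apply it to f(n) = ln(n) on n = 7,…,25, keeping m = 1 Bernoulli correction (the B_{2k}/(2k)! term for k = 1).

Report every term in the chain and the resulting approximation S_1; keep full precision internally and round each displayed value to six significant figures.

∫_7^25 ln(x) dx evaluates to 48.8505.
Boundary: ½(f(7) + f(25)) = ½(1.94591 + 3.21888) = 2.58239.
Running total after boundary: 51.4329.
Order-1 term: 1/12 · (0.0400000 − 0.142857) = -0.00857143.

S_1 ≈ 51.4243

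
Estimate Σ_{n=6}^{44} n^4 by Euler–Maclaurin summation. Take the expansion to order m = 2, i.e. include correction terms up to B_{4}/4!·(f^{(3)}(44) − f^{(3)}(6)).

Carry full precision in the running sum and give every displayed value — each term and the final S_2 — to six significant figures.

The integral term ∫_6^44 x^4 dx = 3.29817e+07.
½[f(6) + f(44)] = ½[1296.00 + 3.74810e+06] = 1.87470e+06.
So far: 3.48564e+07.
Correction k=1: B_{2}/2! · (f^{(1)}(44) − f^{(1)}(6)) = 1/12 · (340736 − 864.000) = 28322.7.
After k=1: 3.48847e+07.
Correction k=2: B_{4}/4! · (f^{(3)}(44) − f^{(3)}(6)) = −1/720 · (1056.00 − 144.000) = -1.26667.

S_2 ≈ 3.48847e+07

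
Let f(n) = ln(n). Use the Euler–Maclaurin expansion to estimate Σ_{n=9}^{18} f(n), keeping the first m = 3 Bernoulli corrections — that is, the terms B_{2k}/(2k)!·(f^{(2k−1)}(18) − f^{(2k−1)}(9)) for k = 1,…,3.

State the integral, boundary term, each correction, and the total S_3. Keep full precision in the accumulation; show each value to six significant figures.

S_3 ≈ 25.7908

Integral: ∫_9^18 ln(x) dx = 23.2517.
Endpoint term: (f(9) + f(18))/2 = (2.19722 + 2.89037)/2 = 2.54380.
So far: 25.7955.
Order-1 term: 1/12 · (0.0555556 − 0.111111) = -0.00462963.
After k=1: 25.7908.
Order-2 term: −1/720 · (0.000342936 − 0.00274348) = 3.33410e-06.
After k=2: 25.7908.
Order-3 term: 1/30240 · (1.27013e-05 − 0.000406442) = -1.30205e-08.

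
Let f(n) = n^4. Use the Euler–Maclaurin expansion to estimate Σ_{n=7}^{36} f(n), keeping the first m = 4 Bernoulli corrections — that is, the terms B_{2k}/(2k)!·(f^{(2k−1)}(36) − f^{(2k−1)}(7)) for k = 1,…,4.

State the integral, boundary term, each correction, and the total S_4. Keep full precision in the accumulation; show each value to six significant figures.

S_4 ≈ 1.29463e+07

Integral: ∫_7^36 x^4 dx = 1.20899e+07.
Endpoint term: (f(7) + f(36))/2 = (2401.00 + 1.67962e+06)/2 = 841008.
So far: 1.29309e+07.
k=1: B_{2}/(2)! × [f^{(1)}(36) − f^{(1)}(7)] = 1/12 × (186624 − 1372.00) = 15437.7.
Partial sum through k=1: 1.29463e+07.
k=2: B_{4}/(4)! × [f^{(3)}(36) − f^{(3)}(7)] = −1/720 × (864.000 − 168.000) = -0.966667.
Partial sum through k=2: 1.29463e+07.
k=3: B_{6}/(6)! × [f^{(5)}(36) − f^{(5)}(7)] = 1/30240 × (0.00000 − 0.00000) = 0.00000.
Partial sum through k=3: 1.29463e+07.
k=4: B_{8}/(8)! × [f^{(7)}(36) − f^{(7)}(7)] = −1/1209600 × (0.00000 − 0.00000) = 0.00000.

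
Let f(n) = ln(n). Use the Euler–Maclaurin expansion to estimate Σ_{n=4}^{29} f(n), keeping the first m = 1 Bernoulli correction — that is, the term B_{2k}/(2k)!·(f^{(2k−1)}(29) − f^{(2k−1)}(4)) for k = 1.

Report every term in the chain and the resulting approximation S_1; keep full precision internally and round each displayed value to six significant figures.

S_1 ≈ 69.4652

The integral term ∫_4^29 ln(x) dx = 67.1064.
Endpoint term: (f(4) + f(29))/2 = (1.38629 + 3.36730)/2 = 2.37680.
Running total after boundary: 69.4832.
k=1: B_{2}/(2)! × [f^{(1)}(29) − f^{(1)}(4)] = 1/12 × (0.0344828 − 0.250000) = -0.0179598.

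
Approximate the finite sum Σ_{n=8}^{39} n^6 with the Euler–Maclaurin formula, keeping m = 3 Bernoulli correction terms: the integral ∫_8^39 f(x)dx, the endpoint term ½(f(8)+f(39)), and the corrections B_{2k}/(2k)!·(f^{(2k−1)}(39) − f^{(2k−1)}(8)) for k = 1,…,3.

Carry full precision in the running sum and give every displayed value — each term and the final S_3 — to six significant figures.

The integral term ∫_8^39 x^6 dx = 1.96041e+10.
½[f(8) + f(39)] = ½[262144 + 3.51874e+09] = 1.75950e+09.
Running total after boundary: 2.13636e+10.
Order-1 term: 1/12 · (5.41345e+08 − 196608) = 4.50957e+07.
After k=1: 2.14087e+10.
Order-2 term: −1/720 · (7.11828e+06 − 61440.0) = -9801.17.
After k=2: 2.14087e+10.
Order-3 term: 1/30240 · (28080.0 − 5760.00) = 0.738095.

S_3 ≈ 2.14087e+10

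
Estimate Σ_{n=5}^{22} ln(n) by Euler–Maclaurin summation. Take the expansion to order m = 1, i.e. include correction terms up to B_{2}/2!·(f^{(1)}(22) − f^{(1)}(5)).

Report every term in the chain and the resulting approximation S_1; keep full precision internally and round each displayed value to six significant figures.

Integral: ∫_5^22 ln(x) dx = 42.9557.
Boundary: ½(f(5) + f(22)) = ½(1.60944 + 3.09104) = 2.35024.
So far: 45.3060.
Correction k=1: B_{2}/2! · (f^{(1)}(22) − f^{(1)}(5)) = 1/12 · (0.0454545 − 0.200000) = -0.0128788.

S_1 ≈ 45.2931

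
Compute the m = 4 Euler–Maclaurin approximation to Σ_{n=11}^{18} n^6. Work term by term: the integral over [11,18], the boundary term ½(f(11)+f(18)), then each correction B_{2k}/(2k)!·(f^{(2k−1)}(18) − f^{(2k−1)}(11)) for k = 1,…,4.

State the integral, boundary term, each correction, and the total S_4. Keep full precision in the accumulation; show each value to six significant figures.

S_4 ≈ 1.03432e+08

∫_11^18 x^6 dx evaluates to 8.46761e+07.
Endpoint term: (f(11) + f(18))/2 = (1.77156e+06 + 3.40122e+07)/2 = 1.78919e+07.
So far: 1.02568e+08.
Correction k=1: B_{2}/2! · (f^{(1)}(18) − f^{(1)}(11)) = 1/12 · (1.13374e+07 − 966306) = 864258.
After k=1: 1.03432e+08.
Correction k=2: B_{4}/4! · (f^{(3)}(18) − f^{(3)}(11)) = −1/720 · (699840 − 159720) = -750.167.
After k=2: 1.03432e+08.
Correction k=3: B_{6}/6! · (f^{(5)}(18) − f^{(5)}(11)) = 1/30240 · (12960.0 − 7920.00) = 0.166667.
After k=3: 1.03432e+08.
Correction k=4: B_{8}/8! · (f^{(7)}(18) − f^{(7)}(11)) = −1/1209600 · (0.00000 − 0.00000) = 0.00000.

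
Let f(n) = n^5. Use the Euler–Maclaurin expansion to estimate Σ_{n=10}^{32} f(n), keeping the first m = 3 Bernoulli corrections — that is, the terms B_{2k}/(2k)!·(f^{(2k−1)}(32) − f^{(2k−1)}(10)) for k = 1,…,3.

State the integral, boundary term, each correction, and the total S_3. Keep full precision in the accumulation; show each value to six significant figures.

∫_10^32 x^5 dx evaluates to 1.78790e+08.
Endpoint term: (f(10) + f(32))/2 = (100000 + 3.35544e+07)/2 = 1.68272e+07.
Integral + boundary = 1.95618e+08.
k=1: B_{2}/(2)! × [f^{(1)}(32) − f^{(1)}(10)] = 1/12 × (5.24288e+06 − 50000.0) = 432740.
After k=1: 1.96050e+08.
k=2: B_{4}/(4)! × [f^{(3)}(32) − f^{(3)}(10)] = −1/720 × (61440.0 − 6000.00) = -77.0000.
After k=2: 1.96050e+08.
k=3: B_{6}/(6)! × [f^{(5)}(32) − f^{(5)}(10)] = 1/30240 × (120.000 − 120.000) = 0.00000.

S_3 ≈ 1.96050e+08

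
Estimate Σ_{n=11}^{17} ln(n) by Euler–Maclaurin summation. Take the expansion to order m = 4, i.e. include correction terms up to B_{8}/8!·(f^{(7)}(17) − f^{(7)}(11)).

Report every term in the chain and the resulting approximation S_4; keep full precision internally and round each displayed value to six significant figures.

Integral: ∫_11^17 ln(x) dx = 15.7878.
½[f(11) + f(17)] = ½[2.39790 + 2.83321] = 2.61555.
So far: 18.4033.
Correction k=1: B_{2}/2! · (f^{(1)}(17) − f^{(1)}(11)) = 1/12 · (0.0588235 − 0.0909091) = -0.00267380.
After k=1: 18.4007.
Correction k=2: B_{4}/4! · (f^{(3)}(17) − f^{(3)}(11)) = −1/720 · (0.000407083 − 0.00150263) = 1.52159e-06.
After k=2: 18.4007.
Correction k=3: B_{6}/6! · (f^{(5)}(17) − f^{(5)}(11)) = 1/30240 · (1.69031e-05 − 0.000149021) = -4.36898e-09.
After k=3: 18.4007.
Correction k=4: B_{8}/8! · (f^{(7)}(17) − f^{(7)}(11)) = −1/1209600 · (1.75465e-06 − 3.69474e-05) = 2.90945e-11.

S_4 ≈ 18.4007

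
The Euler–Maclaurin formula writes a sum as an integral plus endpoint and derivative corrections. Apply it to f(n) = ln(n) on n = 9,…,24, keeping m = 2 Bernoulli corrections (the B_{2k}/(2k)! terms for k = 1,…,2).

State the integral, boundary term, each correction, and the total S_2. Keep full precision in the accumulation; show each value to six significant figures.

S_2 ≈ 44.1801

∫_9^24 ln(x) dx evaluates to 41.4983.
Boundary: ½(f(9) + f(24)) = ½(2.19722 + 3.17805) = 2.68764.
So far: 44.1859.
k=1: B_{2}/(2)! × [f^{(1)}(24) − f^{(1)}(9)] = 1/12 × (0.0416667 − 0.111111) = -0.00578704.
After k=1: 44.1801.
k=2: B_{4}/(4)! × [f^{(3)}(24) − f^{(3)}(9)] = −1/720 × (0.000144676 − 0.00274348) = 3.60946e-06.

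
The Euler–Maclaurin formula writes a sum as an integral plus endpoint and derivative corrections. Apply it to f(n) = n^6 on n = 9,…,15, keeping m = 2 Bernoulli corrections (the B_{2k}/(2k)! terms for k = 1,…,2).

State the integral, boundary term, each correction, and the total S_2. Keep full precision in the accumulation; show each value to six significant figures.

Integral: ∫_9^15 x^6 dx = 2.37252e+07.
Endpoint term: (f(9) + f(15))/2 = (531441 + 1.13906e+07)/2 = 5.96103e+06.
Integral + boundary = 2.96862e+07.
k=1: B_{2}/(2)! × [f^{(1)}(15) − f^{(1)}(9)] = 1/12 × (4.55625e+06 − 354294) = 350163.
Partial sum through k=1: 3.00364e+07.
k=2: B_{4}/(4)! × [f^{(3)}(15) − f^{(3)}(9)] = −1/720 × (405000 − 87480.0) = -441.000.

S_2 ≈ 3.00360e+07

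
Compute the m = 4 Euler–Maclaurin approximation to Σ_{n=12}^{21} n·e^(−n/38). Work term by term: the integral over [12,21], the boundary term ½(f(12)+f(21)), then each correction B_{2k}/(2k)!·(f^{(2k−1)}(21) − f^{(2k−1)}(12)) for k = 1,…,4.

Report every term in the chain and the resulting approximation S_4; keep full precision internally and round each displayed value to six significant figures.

The integral term ∫_12^21 x·e^(−x/38) dx = 95.3827.
Endpoint term: (f(12) + f(21))/2 = (8.75056 + 12.0841)/2 = 10.4173.
Running total after boundary: 105.800.
k=1: B_{2}/(2)! × [f^{(1)}(21) − f^{(1)}(12)] = 1/12 × (0.257431 − 0.498935) = -0.0201254.
Running total after k=1: 105.780.
k=2: B_{4}/(4)! × [f^{(3)}(21) − f^{(3)}(12)] = −1/720 × (0.000975275 − 0.00135551) = 5.28108e-07.
Running total after k=2: 105.780.
k=3: B_{6}/(6)! × [f^{(5)}(21) − f^{(5)}(12)] = 1/30240 × (1.22734e-06 − 1.63816e-06) = -1.35854e-11.
Running total after k=3: 105.780.
k=4: B_{8}/(8)! × [f^{(7)}(21) − f^{(7)}(12)] = −1/1209600 × (1.23219e-09 − 1.61884e-09) = 3.19652e-16.

S_4 ≈ 105.780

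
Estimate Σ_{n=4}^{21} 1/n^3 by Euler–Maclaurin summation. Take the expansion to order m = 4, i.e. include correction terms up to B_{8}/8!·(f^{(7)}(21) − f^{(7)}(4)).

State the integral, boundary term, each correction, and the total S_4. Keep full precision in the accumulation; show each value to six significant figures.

Integral: ∫_4^21 1/x^3 dx = 0.0301162.
½[f(4) + f(21)] = ½[0.0156250 + 0.000107980] = 0.00786649.
So far: 0.0379827.
Correction k=1: B_{2}/2! · (f^{(1)}(21) − f^{(1)}(4)) = 1/12 · (-1.54257e-05 − (-0.0117188)) = 0.000975277.
Running total after k=1: 0.0389580.
Correction k=2: B_{4}/4! · (f^{(3)}(21) − f^{(3)}(4)) = −1/720 · (-6.99577e-07 − (-0.0146484)) = -2.03441e-05.
Running total after k=2: 0.0389376.
Correction k=3: B_{6}/6! · (f^{(5)}(21) − f^{(5)}(4)) = 1/30240 · (-6.66264e-08 − (-0.0384521)) = 1.27156e-06.
Running total after k=3: 0.0389389.
Correction k=4: B_{8}/8! · (f^{(7)}(21) − f^{(7)}(4)) = −1/1209600 · (-1.08778e-08 − (-0.173035)) = -1.43051e-07.

S_4 ≈ 0.0389388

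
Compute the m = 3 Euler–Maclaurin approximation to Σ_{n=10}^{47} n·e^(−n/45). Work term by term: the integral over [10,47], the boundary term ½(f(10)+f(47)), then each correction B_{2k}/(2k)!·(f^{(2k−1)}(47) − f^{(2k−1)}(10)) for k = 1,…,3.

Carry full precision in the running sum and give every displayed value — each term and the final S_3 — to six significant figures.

S_3 ≈ 537.232

∫_10^47 x·e^(−x/45) dx evaluates to 525.012.
½[f(10) + f(47)] = ½[8.00737 + 16.5387] = 12.2730.
Integral + boundary = 537.285.
Order-1 term: 1/12 · (-0.0156394 − 0.622796) = -0.0532029.
After k=1: 537.232.
Order-2 term: −1/720 · (0.000339820 − 0.00109841) = 1.05359e-06.
After k=2: 537.232.
Order-3 term: 1/30240 · (3.39438e-07 − 9.32966e-07) = -1.96272e-11.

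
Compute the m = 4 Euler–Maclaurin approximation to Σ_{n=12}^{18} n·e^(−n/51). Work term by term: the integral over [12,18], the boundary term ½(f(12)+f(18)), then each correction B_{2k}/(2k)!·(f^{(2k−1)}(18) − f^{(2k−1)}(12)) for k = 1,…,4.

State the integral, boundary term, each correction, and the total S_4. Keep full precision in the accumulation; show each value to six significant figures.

The integral term ∫_12^18 x·e^(−x/51) dx = 66.8426.
Endpoint term: (f(12) + f(18))/2 = (9.48406 + 12.6471)/2 = 11.0656.
Integral + boundary = 77.9082.
k=1: B_{2}/(2)! × [f^{(1)}(18) − f^{(1)}(12)] = 1/12 × (0.454636 − 0.604376) = -0.0124784.
Partial sum through k=1: 77.8957.
k=2: B_{4}/(4)! × [f^{(3)}(18) − f^{(3)}(12)] = −1/720 × (0.000715061 − 0.000840082) = 1.73641e-07.
Partial sum through k=2: 77.8957.
k=3: B_{6}/(6)! × [f^{(5)}(18) − f^{(5)}(12)] = 1/30240 × (4.82633e-07 − 5.56632e-07) = -2.44707e-12.
Partial sum through k=3: 77.8957.
k=4: B_{8}/(8)! × [f^{(7)}(18) − f^{(7)}(12)] = −1/1209600 × (2.65417e-10 − 3.03837e-10) = 3.17631e-17.

S_4 ≈ 77.8957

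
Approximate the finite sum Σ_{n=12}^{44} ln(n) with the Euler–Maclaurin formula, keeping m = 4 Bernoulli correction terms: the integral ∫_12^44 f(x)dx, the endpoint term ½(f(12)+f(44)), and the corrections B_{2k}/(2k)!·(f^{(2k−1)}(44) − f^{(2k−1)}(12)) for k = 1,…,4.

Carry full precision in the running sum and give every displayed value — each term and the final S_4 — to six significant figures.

∫_12^44 ln(x) dx evaluates to 104.685.
½[f(12) + f(44)] = ½[2.48491 + 3.78419] = 3.13455.
Integral + boundary = 107.820.
k=1: B_{2}/(2)! × [f^{(1)}(44) − f^{(1)}(12)] = 1/12 × (0.0227273 − 0.0833333) = -0.00505051.
After k=1: 107.815.
k=2: B_{4}/(4)! × [f^{(3)}(44) − f^{(3)}(12)] = −1/720 × (2.34786e-05 − 0.00115741) = 1.57490e-06.
After k=2: 107.815.
k=3: B_{6}/(6)! × [f^{(5)}(44) − f^{(5)}(12)] = 1/30240 × (1.45528e-07 − 9.64506e-05) = -3.18469e-09.
After k=3: 107.815.
k=4: B_{8}/(8)! × [f^{(7)}(44) − f^{(7)}(12)] = −1/1209600 × (2.25509e-09 − 2.00939e-05) = 1.66101e-11.

S_4 ≈ 107.815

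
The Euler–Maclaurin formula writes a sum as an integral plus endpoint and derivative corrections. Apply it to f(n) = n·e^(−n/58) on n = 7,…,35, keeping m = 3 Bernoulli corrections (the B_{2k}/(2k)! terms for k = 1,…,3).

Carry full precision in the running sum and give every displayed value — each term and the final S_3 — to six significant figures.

S_3 ≈ 403.912

The integral term ∫_7^35 x·e^(−x/58) dx = 391.285.
Boundary: ½(f(7) + f(35)) = ½(6.20416 + 19.1423) = 12.6732.
Integral + boundary = 403.958.
k=1: B_{2}/(2)! × [f^{(1)}(35) − f^{(1)}(7)] = 1/12 × (0.216883 − 0.779341) = -0.0468715.
Running total after k=1: 403.912.
k=2: B_{4}/(4)! × [f^{(3)}(35) − f^{(3)}(7)] = −1/720 × (0.000389634 − 0.000758608) = 5.12465e-07.
Running total after k=2: 403.912.
k=3: B_{6}/(6)! × [f^{(5)}(35) − f^{(5)}(7)] = 1/30240 × (2.12484e-07 − 3.82148e-07) = -5.61059e-12.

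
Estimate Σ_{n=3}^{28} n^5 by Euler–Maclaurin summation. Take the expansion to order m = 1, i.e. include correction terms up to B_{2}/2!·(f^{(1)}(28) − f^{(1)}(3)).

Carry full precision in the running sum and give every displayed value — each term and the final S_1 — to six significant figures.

The integral term ∫_3^28 x^5 dx = 8.03149e+07.
½[f(3) + f(28)] = ½[243.000 + 1.72104e+07] = 8.60531e+06.
Integral + boundary = 8.89202e+07.
k=1: B_{2}/(2)! × [f^{(1)}(28) − f^{(1)}(3)] = 1/12 × (3.07328e+06 − 405.000) = 256073.

S_1 ≈ 8.91763e+07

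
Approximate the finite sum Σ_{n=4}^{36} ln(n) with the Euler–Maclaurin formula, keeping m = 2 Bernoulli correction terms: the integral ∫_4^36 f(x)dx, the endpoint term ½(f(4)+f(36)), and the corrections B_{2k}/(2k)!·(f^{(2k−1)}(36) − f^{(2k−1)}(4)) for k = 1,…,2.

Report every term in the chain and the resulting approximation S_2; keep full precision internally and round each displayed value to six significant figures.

S_2 ≈ 93.9279

Integral: ∫_4^36 ln(x) dx = 91.4615.
½[f(4) + f(36)] = ½[1.38629 + 3.58352] = 2.48491.
So far: 93.9464.
Order-1 term: 1/12 · (0.0277778 − 0.250000) = -0.0185185.
After k=1: 93.9279.
Order-2 term: −1/720 · (4.28669e-05 − 0.0312500) = 4.33432e-05.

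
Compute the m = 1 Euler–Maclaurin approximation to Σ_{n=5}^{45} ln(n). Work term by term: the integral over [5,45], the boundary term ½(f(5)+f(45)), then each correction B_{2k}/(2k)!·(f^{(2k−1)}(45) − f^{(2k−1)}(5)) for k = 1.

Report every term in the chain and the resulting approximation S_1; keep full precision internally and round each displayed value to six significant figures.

∫_5^45 ln(x) dx evaluates to 123.253.
Endpoint term: (f(5) + f(45))/2 = (1.60944 + 3.80666)/2 = 2.70805.
Running total after boundary: 125.961.
k=1: B_{2}/(2)! × [f^{(1)}(45) − f^{(1)}(5)] = 1/12 × (0.0222222 − 0.200000) = -0.0148148.

S_1 ≈ 125.946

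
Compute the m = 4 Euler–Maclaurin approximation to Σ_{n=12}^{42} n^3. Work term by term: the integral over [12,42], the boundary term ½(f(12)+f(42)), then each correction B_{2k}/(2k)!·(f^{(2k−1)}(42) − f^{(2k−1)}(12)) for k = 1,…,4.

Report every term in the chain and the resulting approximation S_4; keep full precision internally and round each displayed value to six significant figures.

S_4 ≈ 811053

Integral: ∫_12^42 x^3 dx = 772740.
Endpoint term: (f(12) + f(42))/2 = (1728.00 + 74088.0)/2 = 37908.0.
So far: 810648.
Correction k=1: B_{2}/2! · (f^{(1)}(42) − f^{(1)}(12)) = 1/12 · (5292.00 − 432.000) = 405.000.
After k=1: 811053.
Correction k=2: B_{4}/4! · (f^{(3)}(42) − f^{(3)}(12)) = −1/720 · (6.00000 − 6.00000) = 0.00000.
After k=2: 811053.
Correction k=3: B_{6}/6! · (f^{(5)}(42) − f^{(5)}(12)) = 1/30240 · (0.00000 − 0.00000) = 0.00000.
After k=3: 811053.
Correction k=4: B_{8}/8! · (f^{(7)}(42) − f^{(7)}(12)) = −1/1209600 · (0.00000 − 0.00000) = 0.00000.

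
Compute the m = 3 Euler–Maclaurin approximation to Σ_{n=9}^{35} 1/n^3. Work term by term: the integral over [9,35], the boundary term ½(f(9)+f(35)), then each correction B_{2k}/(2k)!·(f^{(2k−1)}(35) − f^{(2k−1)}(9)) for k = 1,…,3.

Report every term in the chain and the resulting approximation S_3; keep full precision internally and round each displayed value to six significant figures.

Integral: ∫_9^35 1/x^3 dx = 0.00576468.
Endpoint term: (f(9) + f(35))/2 = (0.00137174 + 2.33236e-05)/2 = 0.000697533.
Integral + boundary = 0.00646221.
k=1: B_{2}/(2)! × [f^{(1)}(35) − f^{(1)}(9)] = 1/12 × (-1.99917e-06 − (-0.000457247)) = 3.79374e-05.
After k=1: 0.00650015.
k=2: B_{4}/(4)! × [f^{(3)}(35) − f^{(3)}(9)] = −1/720 × (-3.26395e-08 − (-0.000112901)) = -1.56761e-07.
After k=2: 0.00649999.
k=3: B_{6}/(6)! × [f^{(5)}(35) − f^{(5)}(9)] = 1/30240 × (-1.11907e-09 − (-5.85410e-05)) = 1.93584e-09.

S_3 ≈ 0.00649999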